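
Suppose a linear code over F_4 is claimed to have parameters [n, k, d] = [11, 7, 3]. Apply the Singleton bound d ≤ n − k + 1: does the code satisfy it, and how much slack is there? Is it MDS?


Singleton RHS = n − k + 1 = 5, slack = 2, bound satisfied, not MDS.

Singleton bound: d ≤ n − k + 1.
Here n = 11, k = 7, so n − k + 1 = 5.
Given d = 3, check d ≤ 5: YES.
Slack = (n − k + 1) − d = 2.
The code is NOT MDS (slack = 2 > 0).
Description: the claimed parameters are [11, 7, 3]_4; such a code would be non-MDS.


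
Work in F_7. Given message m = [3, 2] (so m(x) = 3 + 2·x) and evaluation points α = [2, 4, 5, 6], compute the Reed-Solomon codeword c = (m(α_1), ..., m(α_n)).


c = [0, 4, 6, 1]

Message polynomial: m(x) = 3 + 2·x (mod 7).
For each evaluation point α_i, compute m(α_i) mod 7:
  α_1 = 2: Horner steps 2 → 0, so m(2) = 0.
  α_2 = 4: Horner steps 2 → 4, so m(4) = 4.
  α_3 = 5: Horner steps 2 → 6, so m(5) = 6.
  α_4 = 6: Horner steps 2 → 1, so m(6) = 1.
Codeword c = [0, 4, 6, 1] ∈ F_7^4.


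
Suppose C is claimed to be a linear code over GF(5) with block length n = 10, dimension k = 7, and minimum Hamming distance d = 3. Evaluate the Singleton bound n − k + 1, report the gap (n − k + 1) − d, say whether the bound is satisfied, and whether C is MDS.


Singleton RHS = n − k + 1 = 4, slack = 1, bound satisfied, not MDS.

Singleton bound: d ≤ n − k + 1.
Here n = 10, k = 7, so n − k + 1 = 4.
Given d = 3, check d ≤ 4: YES.
Slack = (n − k + 1) − d = 1.
The code is NOT MDS (slack = 1 > 0).
Description: the claimed parameters are [10, 7, 3]_5; such a code would be non-MDS.


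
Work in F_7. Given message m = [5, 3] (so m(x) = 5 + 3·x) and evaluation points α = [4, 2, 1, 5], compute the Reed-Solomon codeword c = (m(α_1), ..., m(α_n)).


c = [3, 4, 1, 6]

Message polynomial: m(x) = 5 + 3·x (mod 7).
For each evaluation point α_i, compute m(α_i) mod 7:
  α_1 = 4: Horner steps 3 → 3, so m(4) = 3.
  α_2 = 2: Horner steps 3 → 4, so m(2) = 4.
  α_3 = 1: Horner steps 3 → 1, so m(1) = 1.
  α_4 = 5: Horner steps 3 → 6, so m(5) = 6.
Codeword c = [3, 4, 1, 6] ∈ F_7^4.


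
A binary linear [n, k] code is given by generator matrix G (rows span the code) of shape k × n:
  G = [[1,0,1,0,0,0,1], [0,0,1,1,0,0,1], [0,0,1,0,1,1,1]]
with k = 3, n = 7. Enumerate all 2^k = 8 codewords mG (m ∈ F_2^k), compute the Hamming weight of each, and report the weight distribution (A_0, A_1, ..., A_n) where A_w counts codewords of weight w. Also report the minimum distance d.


Weight distribution: A_0 = 1, A_2 = 1, A_3 = 4, A_4 = 1, A_6 = 1. Minimum distance d = 2.

Enumerate all 2^3 = 8 messages m ∈ F_2^3.
For each, compute codeword c = mG in F_2^7, then tally its weight.
  m = 000 → c = 0000000, weight = 0.
  m = 100 → c = 1010001, weight = 3.
  m = 010 → c = 0011001, weight = 3.
  m = 110 → c = 1001000, weight = 2.
  m = 001 → c = 0010111, weight = 4.
  m = 101 → c = 1000110, weight = 3.
  m = 011 → c = 0001110, weight = 3.
  m = 111 → c = 1011111, weight = 6.
Tally weights:
  weight 0: 1 codewords.
  weight 2: 1 codewords.
  weight 3: 4 codewords.
  weight 4: 1 codewords.
  weight 6: 1 codewords.
Minimum distance d = smallest w > 0 with A_w > 0 = 2.
Sanity: Σ A_w = 8 = 2^3 = 8 ✓.


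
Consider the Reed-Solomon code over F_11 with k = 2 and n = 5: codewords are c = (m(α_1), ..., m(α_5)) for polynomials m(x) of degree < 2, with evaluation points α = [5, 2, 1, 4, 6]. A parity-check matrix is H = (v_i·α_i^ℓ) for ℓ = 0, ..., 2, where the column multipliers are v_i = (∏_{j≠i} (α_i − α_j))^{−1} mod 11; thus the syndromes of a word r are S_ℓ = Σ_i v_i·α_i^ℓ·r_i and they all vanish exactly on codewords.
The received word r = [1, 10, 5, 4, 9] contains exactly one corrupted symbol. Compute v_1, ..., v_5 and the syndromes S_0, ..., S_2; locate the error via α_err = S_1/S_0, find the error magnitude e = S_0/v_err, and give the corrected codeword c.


S = (5, 5, 5), error at position 3, error magnitude e = 3, c = [1, 10, 2, 4, 9].

Step 1: column multipliers v_i = (∏_{j≠i}(α_i − α_j))^{−1} mod 11.
  i = 1 (α = 5): (5−2)(5−1)(5−4)(5−6) = 3·4·1·(−1) = −12 ≡ 10, so v_1 = 10^{−1} = 10 (mod 11).
  i = 2 (α = 2): (2−5)(2−1)(2−4)(2−6) = (−3)·1·(−2)·(−4) = −24 ≡ 9, so v_2 = 9^{−1} = 5 (mod 11).
  i = 3 (α = 1): (1−5)(1−2)(1−4)(1−6) = (−4)·(−1)·(−3)·(−5) = 60 ≡ 5, so v_3 = 5^{−1} = 9 (mod 11).
  i = 4 (α = 4): (4−5)(4−2)(4−1)(4−6) = (−1)·2·3·(−2) = 12 ≡ 1, so v_4 = 1^{−1} = 1 (mod 11).
  i = 5 (α = 6): (6−5)(6−2)(6−1)(6−4) = 1·4·5·2 = 40 ≡ 7, so v_5 = 7^{−1} = 8 (mod 11).
  v = [10, 5, 9, 1, 8].
Step 2: syndromes of r = [1, 10, 5, 4, 9] (all sums mod 11).
  S_0 = Σ v_i r_i = 10·1 + 5·10 + 9·5 + 1·4 + 8·9 = 181 ≡ 5.
  S_1 = Σ v_i α_i r_i = 10·5·1 + 5·2·10 + 9·1·5 + 1·4·4 + 8·6·9 = 643 ≡ 5.
  α_i^2 mod 11 = [3, 4, 1, 5, 3].
  S_2 = Σ v_i α_i^2 r_i = 10·3·1 + 5·4·10 + 9·1·5 + 1·5·4 + 8·3·9 = 511 ≡ 5.
  S = (5, 5, 5) ≠ 0, so r is not a codeword (an error is present).
Step 3: locate the error. For a single error e at position i, S_ℓ = v_i·e·α_i^ℓ, so α_err = S_1/S_0.
  S_0^{−1} = 5^{−1} = 9 (mod 11), so α_err = 5·9 = 45 ≡ 1 = α_3. Error position i = 3.
  Consistency check: S_2/S_1 = 5·9 = 45 ≡ 1 = α_err ✓ (single-error assumption holds).
Step 4: error magnitude e = S_0/v_3 = S_0·∏_{j≠3}(α_3 − α_j) = 5·5 = 25 ≡ 3 (mod 11).
Step 5: correct position 3: c_3 = r_3 − e = 5 − 3 ≡ 2 (mod 11). Hence c = [1, 10, 2, 4, 9].
  Check: interpolating c through the α_i gives m(x) = 5 + 8·x (degree < 2) with m(α_i) = c_i for every i, so c is indeed a codeword.


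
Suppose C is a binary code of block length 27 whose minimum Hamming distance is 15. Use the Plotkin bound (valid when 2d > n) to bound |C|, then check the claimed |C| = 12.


Plotkin bound M ≤ 10; given |C| = 12 > bound (violated).

Check applicability: 2d = 30, n = 27.
2d − n = 3 > 0, so Plotkin applies.
Compute d/(2d−n) = 15/3 ≈ 5.0000.
⌊d/(2d−n)⌋ = 5.
Plotkin bound: M ≤ 2·5 = 10.
Given |C| = 12, check: VIOLATED.
This |C| is above the Plotkin bound, so no binary code with n = 27, d = 15 and 12 codewords exists.


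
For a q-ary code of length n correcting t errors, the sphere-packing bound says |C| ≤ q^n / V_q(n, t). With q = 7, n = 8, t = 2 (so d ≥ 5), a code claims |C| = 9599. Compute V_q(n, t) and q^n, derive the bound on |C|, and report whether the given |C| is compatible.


V_q(n, t) = 1057, q^n = 5764801, Hamming bound = 5453, |C| = 9599 > bound (violated).

Step 1: Compute V_q(n, t) = Σ_{j=0}^2 C(n, j) (q−1)^j.
  j = 0: C(8,0)·(6)^0 = 1·1 = 1.
  j = 1: C(8,1)·(6)^1 = 8·6 = 48.
  j = 2: C(8,2)·(6)^2 = 28·36 = 1008.
  V_q(n, t) = 1 + 48 + 1008 = 1057.
Step 2: q^n = 7^8 = 5764801.
Step 3: Hamming bound ⌊q^n / V_q(n,t)⌋ = ⌊5764801/1057⌋ = 5453.
Step 4: Compare |C| = 9599 to 5453: violated.
The claimed |C| lies above the Hamming bound, so no 7-ary code of length 8 with d ≥ 5 can have 9599 codewords.


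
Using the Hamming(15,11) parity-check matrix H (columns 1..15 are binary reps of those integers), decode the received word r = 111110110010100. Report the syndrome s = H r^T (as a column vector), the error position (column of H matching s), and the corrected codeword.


s = (1, 0, 0, 0)^T, error position = 8, corrected codeword c = 111110100010100

Compute s = H r^T mod 2 one row at a time:
  s_1 = 1 + 0 + 0 + 1 + 0 + 1 + 0 + 0 = 3 ≡ 1 (mod 2).
  s_2 = 1 + 1 + 0 + 1 + 0 + 1 + 0 + 0 = 4 ≡ 0 (mod 2).
  s_3 = 1 + 1 + 0 + 1 + 0 + 1 + 0 + 0 = 4 ≡ 0 (mod 2).
  s_4 = 1 + 1 + 1 + 1 + 0 + 1 + 1 + 0 = 6 ≡ 0 (mod 2).
s = (1, 0, 0, 0)^T — this equals column 8 of H (binary 1000), so error is at position 8.
Correct: flip bit 8 of r = 111110110010100 to get c = 111110100010100.


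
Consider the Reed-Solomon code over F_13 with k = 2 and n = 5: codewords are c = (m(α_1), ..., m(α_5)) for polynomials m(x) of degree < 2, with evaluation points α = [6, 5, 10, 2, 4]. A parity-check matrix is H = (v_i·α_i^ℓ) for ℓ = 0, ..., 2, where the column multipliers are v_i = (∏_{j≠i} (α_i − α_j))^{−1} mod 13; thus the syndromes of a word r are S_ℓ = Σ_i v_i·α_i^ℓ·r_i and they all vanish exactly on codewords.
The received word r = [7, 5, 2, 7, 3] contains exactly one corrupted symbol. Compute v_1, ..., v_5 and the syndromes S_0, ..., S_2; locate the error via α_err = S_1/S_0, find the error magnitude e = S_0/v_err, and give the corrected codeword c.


S = (6, 12, 11), error at position 4, error magnitude e = 8, c = [7, 5, 2, 12, 3].

Step 1: column multipliers v_i = (∏_{j≠i}(α_i − α_j))^{−1} mod 13.
  i = 1 (α = 6): (6−5)(6−10)(6−2)(6−4) = 1·(−4)·4·2 = −32 ≡ 7, so v_1 = 7^{−1} = 2 (mod 13).
  i = 2 (α = 5): (5−6)(5−10)(5−2)(5−4) = (−1)·(−5)·3·1 = 15 ≡ 2, so v_2 = 2^{−1} = 7 (mod 13).
  i = 3 (α = 10): (10−6)(10−5)(10−2)(10−4) = 4·5·8·6 = 960 ≡ 11, so v_3 = 11^{−1} = 6 (mod 13).
  i = 4 (α = 2): (2−6)(2−5)(2−10)(2−4) = (−4)·(−3)·(−8)·(−2) = 192 ≡ 10, so v_4 = 10^{−1} = 4 (mod 13).
  i = 5 (α = 4): (4−6)(4−5)(4−10)(4−2) = (−2)·(−1)·(−6)·2 = −24 ≡ 2, so v_5 = 2^{−1} = 7 (mod 13).
  v = [2, 7, 6, 4, 7].
Step 2: syndromes of r = [7, 5, 2, 7, 3] (all sums mod 13).
  S_0 = Σ v_i r_i = 2·7 + 7·5 + 6·2 + 4·7 + 7·3 = 110 ≡ 6.
  S_1 = Σ v_i α_i r_i = 2·6·7 + 7·5·5 + 6·10·2 + 4·2·7 + 7·4·3 = 519 ≡ 12.
  α_i^2 mod 13 = [10, 12, 9, 4, 3].
  S_2 = Σ v_i α_i^2 r_i = 2·10·7 + 7·12·5 + 6·9·2 + 4·4·7 + 7·3·3 = 843 ≡ 11.
  S = (6, 12, 11) ≠ 0, so r is not a codeword (an error is present).
Step 3: locate the error. For a single error e at position i, S_ℓ = v_i·e·α_i^ℓ, so α_err = S_1/S_0.
  S_0^{−1} = 6^{−1} = 11 (mod 13), so α_err = 12·11 = 132 ≡ 2 = α_4. Error position i = 4.
  Consistency check: S_2/S_1 = 11·12 = 132 ≡ 2 = α_err ✓ (single-error assumption holds).
Step 4: error magnitude e = S_0/v_4 = S_0·∏_{j≠4}(α_4 − α_j) = 6·10 = 60 ≡ 8 (mod 13).
Step 5: correct position 4: c_4 = r_4 − e = 7 − 8 ≡ 12 (mod 13). Hence c = [7, 5, 2, 12, 3].
  Check: interpolating c through the α_i gives m(x) = 8 + 2·x (degree < 2) with m(α_i) = c_i for every i, so c is indeed a codeword.


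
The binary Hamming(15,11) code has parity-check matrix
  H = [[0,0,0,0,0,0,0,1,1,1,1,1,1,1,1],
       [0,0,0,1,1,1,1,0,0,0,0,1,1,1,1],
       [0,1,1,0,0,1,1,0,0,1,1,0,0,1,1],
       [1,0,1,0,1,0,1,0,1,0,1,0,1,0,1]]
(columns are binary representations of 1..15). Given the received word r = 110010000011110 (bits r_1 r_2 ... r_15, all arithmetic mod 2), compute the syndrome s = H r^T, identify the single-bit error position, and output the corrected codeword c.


s = (0, 0, 1, 0)^T, error position = 2, corrected codeword c = 100010000011110

Compute s = H r^T mod 2 one row at a time:
  s_1 = 0 + 0 + 0 + 1 + 1 + 1 + 1 + 0 = 4 ≡ 0 (mod 2).
  s_2 = 0 + 1 + 0 + 0 + 1 + 1 + 1 + 0 = 4 ≡ 0 (mod 2).
  s_3 = 1 + 0 + 0 + 0 + 0 + 1 + 1 + 0 = 3 ≡ 1 (mod 2).
  s_4 = 1 + 0 + 1 + 0 + 0 + 1 + 1 + 0 = 4 ≡ 0 (mod 2).
s = (0, 0, 1, 0)^T — this equals column 2 of H (binary 0010), so error is at position 2.
Correct: flip bit 2 of r = 110010000011110 to get c = 100010000011110.


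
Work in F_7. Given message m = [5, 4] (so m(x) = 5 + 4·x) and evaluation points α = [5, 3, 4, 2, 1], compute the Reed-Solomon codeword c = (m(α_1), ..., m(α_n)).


c = [4, 3, 0, 6, 2]

Message polynomial: m(x) = 5 + 4·x (mod 7).
For each evaluation point α_i, compute m(α_i) mod 7:
  α_1 = 5: Horner steps 4 → 4, so m(5) = 4.
  α_2 = 3: Horner steps 4 → 3, so m(3) = 3.
  α_3 = 4: Horner steps 4 → 0, so m(4) = 0.
  α_4 = 2: Horner steps 4 → 6, so m(2) = 6.
  α_5 = 1: Horner steps 4 → 2, so m(1) = 2.
Codeword c = [4, 3, 0, 6, 2] ∈ F_7^5.


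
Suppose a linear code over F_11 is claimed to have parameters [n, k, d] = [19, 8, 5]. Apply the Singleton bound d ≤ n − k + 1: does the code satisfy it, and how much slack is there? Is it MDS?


Singleton RHS = n − k + 1 = 12, slack = 7, bound satisfied, not MDS.

Singleton bound: d ≤ n − k + 1.
Here n = 19, k = 8, so n − k + 1 = 12.
Given d = 5, check d ≤ 12: YES.
Slack = (n − k + 1) − d = 7.
The code is NOT MDS (slack = 7 > 0).
Description: the claimed parameters are [19, 8, 5]_11; such a code would be non-MDS.


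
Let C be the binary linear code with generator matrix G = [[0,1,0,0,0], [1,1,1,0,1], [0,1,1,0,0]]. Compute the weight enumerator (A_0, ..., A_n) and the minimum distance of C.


Weight distribution: A_0 = 1, A_1 = 2, A_2 = 2, A_3 = 2, A_4 = 1. Minimum distance d = 1.

Enumerate all 2^3 = 8 messages m ∈ F_2^3.
For each, compute codeword c = mG in F_2^5, then tally its weight.
  m = 000 → c = 00000, weight = 0.
  m = 100 → c = 01000, weight = 1.
  m = 010 → c = 11101, weight = 4.
  m = 110 → c = 10101, weight = 3.
  m = 001 → c = 01100, weight = 2.
  m = 101 → c = 00100, weight = 1.
  m = 011 → c = 10001, weight = 2.
  m = 111 → c = 11001, weight = 3.
Tally weights:
  weight 0: 1 codewords.
  weight 1: 2 codewords.
  weight 2: 2 codewords.
  weight 3: 2 codewords.
  weight 4: 1 codewords.
Minimum distance d = smallest w > 0 with A_w > 0 = 1.
Sanity: Σ A_w = 8 = 2^3 = 8 ✓.


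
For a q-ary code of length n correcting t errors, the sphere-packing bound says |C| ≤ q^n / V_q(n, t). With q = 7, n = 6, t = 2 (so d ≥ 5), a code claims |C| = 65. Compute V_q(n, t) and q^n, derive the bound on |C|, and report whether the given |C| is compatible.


V_q(n, t) = 577, q^n = 117649, Hamming bound = 203, |C| = 65 ≤ bound (satisfied).

Step 1: Compute V_q(n, t) = Σ_{j=0}^2 C(n, j) (q−1)^j.
  j = 0: C(6,0)·(6)^0 = 1·1 = 1.
  j = 1: C(6,1)·(6)^1 = 6·6 = 36.
  j = 2: C(6,2)·(6)^2 = 15·36 = 540.
  V_q(n, t) = 1 + 36 + 540 = 577.
Step 2: q^n = 7^6 = 117649.
Step 3: Hamming bound ⌊q^n / V_q(n,t)⌋ = ⌊117649/577⌋ = 203.
Step 4: Compare |C| = 65 to 203: satisfied.
The claimed |C| lies below the Hamming bound.


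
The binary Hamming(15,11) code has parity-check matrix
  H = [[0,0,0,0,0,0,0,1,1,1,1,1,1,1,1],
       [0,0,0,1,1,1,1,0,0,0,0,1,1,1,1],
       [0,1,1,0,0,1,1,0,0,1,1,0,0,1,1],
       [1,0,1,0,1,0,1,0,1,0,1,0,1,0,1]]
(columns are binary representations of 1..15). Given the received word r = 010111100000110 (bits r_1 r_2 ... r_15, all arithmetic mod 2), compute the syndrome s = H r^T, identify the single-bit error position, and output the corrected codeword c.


s = (0, 0, 0, 1)^T, error position = 1, corrected codeword c = 110111100000110

Compute s = H r^T mod 2 one row at a time:
  s_1 = 0 + 0 + 0 + 0 + 0 + 1 + 1 + 0 = 2 ≡ 0 (mod 2).
  s_2 = 1 + 1 + 1 + 1 + 0 + 1 + 1 + 0 = 6 ≡ 0 (mod 2).
  s_3 = 1 + 0 + 1 + 1 + 0 + 0 + 1 + 0 = 4 ≡ 0 (mod 2).
  s_4 = 0 + 0 + 1 + 1 + 0 + 0 + 1 + 0 = 3 ≡ 1 (mod 2).
s = (0, 0, 0, 1)^T — this equals column 1 of H (binary 0001), so error is at position 1.
Correct: flip bit 1 of r = 010111100000110 to get c = 110111100000110.


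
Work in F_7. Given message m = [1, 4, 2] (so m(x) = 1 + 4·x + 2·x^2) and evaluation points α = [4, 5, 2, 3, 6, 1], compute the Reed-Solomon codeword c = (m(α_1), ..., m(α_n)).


c = [0, 1, 3, 3, 6, 0]

Message polynomial: m(x) = 1 + 4·x + 2·x^2 (mod 7).
For each evaluation point α_i, compute m(α_i) mod 7:
  α_1 = 4: Horner steps 2 → 5 → 0, so m(4) = 0.
  α_2 = 5: Horner steps 2 → 0 → 1, so m(5) = 1.
  α_3 = 2: Horner steps 2 → 1 → 3, so m(2) = 3.
  α_4 = 3: Horner steps 2 → 3 → 3, so m(3) = 3.
  α_5 = 6: Horner steps 2 → 2 → 6, so m(6) = 6.
  α_6 = 1: Horner steps 2 → 6 → 0, so m(1) = 0.
Codeword c = [0, 1, 3, 3, 6, 0] ∈ F_7^6.


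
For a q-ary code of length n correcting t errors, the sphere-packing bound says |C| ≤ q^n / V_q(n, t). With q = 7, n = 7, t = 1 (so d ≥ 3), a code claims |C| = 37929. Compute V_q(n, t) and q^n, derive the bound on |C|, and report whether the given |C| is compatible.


V_q(n, t) = 43, q^n = 823543, Hamming bound = 19152, |C| = 37929 > bound (violated).

Step 1: Compute V_q(n, t) = Σ_{j=0}^1 C(n, j) (q−1)^j.
  j = 0: C(7,0)·(6)^0 = 1·1 = 1.
  j = 1: C(7,1)·(6)^1 = 7·6 = 42.
  V_q(n, t) = 1 + 42 = 43.
Step 2: q^n = 7^7 = 823543.
Step 3: Hamming bound ⌊q^n / V_q(n,t)⌋ = ⌊823543/43⌋ = 19152.
Step 4: Compare |C| = 37929 to 19152: violated.
The claimed |C| lies above the Hamming bound, so no 7-ary code of length 7 with d ≥ 3 can have 37929 codewords.


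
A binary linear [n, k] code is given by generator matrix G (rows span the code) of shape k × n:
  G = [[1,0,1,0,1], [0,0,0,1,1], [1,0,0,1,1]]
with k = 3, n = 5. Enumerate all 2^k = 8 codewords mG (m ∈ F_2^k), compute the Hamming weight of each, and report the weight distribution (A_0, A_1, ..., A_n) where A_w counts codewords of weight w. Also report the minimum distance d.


Weight distribution: A_0 = 1, A_1 = 1, A_2 = 3, A_3 = 3. Minimum distance d = 1.

Enumerate all 2^3 = 8 messages m ∈ F_2^3.
For each, compute codeword c = mG in F_2^5, then tally its weight.
  m = 000 → c = 00000, weight = 0.
  m = 100 → c = 10101, weight = 3.
  m = 010 → c = 00011, weight = 2.
  m = 110 → c = 10110, weight = 3.
  m = 001 → c = 10011, weight = 3.
  m = 101 → c = 00110, weight = 2.
  m = 011 → c = 10000, weight = 1.
  m = 111 → c = 00101, weight = 2.
Tally weights:
  weight 0: 1 codewords.
  weight 1: 1 codewords.
  weight 2: 3 codewords.
  weight 3: 3 codewords.
Minimum distance d = smallest w > 0 with A_w > 0 = 1.
Sanity: Σ A_w = 8 = 2^3 = 8 ✓.


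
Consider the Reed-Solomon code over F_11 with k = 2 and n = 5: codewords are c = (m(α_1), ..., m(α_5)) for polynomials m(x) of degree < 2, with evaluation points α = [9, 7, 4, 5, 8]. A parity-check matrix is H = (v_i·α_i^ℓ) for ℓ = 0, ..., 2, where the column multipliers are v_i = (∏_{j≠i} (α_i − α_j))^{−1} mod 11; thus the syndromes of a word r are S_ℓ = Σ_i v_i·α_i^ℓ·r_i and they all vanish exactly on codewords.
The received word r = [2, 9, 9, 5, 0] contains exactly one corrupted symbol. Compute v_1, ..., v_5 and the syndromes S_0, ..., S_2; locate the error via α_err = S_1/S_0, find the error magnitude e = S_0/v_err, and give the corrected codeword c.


S = (10, 7, 6), error at position 3, error magnitude e = 6, c = [2, 9, 3, 5, 0].

Step 1: column multipliers v_i = (∏_{j≠i}(α_i − α_j))^{−1} mod 11.
  i = 1 (α = 9): (9−7)(9−4)(9−5)(9−8) = 2·5·4·1 = 40 ≡ 7, so v_1 = 7^{−1} = 8 (mod 11).
  i = 2 (α = 7): (7−9)(7−4)(7−5)(7−8) = (−2)·3·2·(−1) = 12 ≡ 1, so v_2 = 1^{−1} = 1 (mod 11).
  i = 3 (α = 4): (4−9)(4−7)(4−5)(4−8) = (−5)·(−3)·(−1)·(−4) = 60 ≡ 5, so v_3 = 5^{−1} = 9 (mod 11).
  i = 4 (α = 5): (5−9)(5−7)(5−4)(5−8) = (−4)·(−2)·1·(−3) = −24 ≡ 9, so v_4 = 9^{−1} = 5 (mod 11).
  i = 5 (α = 8): (8−9)(8−7)(8−4)(8−5) = (−1)·1·4·3 = −12 ≡ 10, so v_5 = 10^{−1} = 10 (mod 11).
  v = [8, 1, 9, 5, 10].
Step 2: syndromes of r = [2, 9, 9, 5, 0] (all sums mod 11).
  S_0 = Σ v_i r_i = 8·2 + 1·9 + 9·9 + 5·5 + 10·0 = 131 ≡ 10.
  S_1 = Σ v_i α_i r_i = 8·9·2 + 1·7·9 + 9·4·9 + 5·5·5 + 10·8·0 = 656 ≡ 7.
  α_i^2 mod 11 = [4, 5, 5, 3, 9].
  S_2 = Σ v_i α_i^2 r_i = 8·4·2 + 1·5·9 + 9·5·9 + 5·3·5 + 10·9·0 = 589 ≡ 6.
  S = (10, 7, 6) ≠ 0, so r is not a codeword (an error is present).
Step 3: locate the error. For a single error e at position i, S_ℓ = v_i·e·α_i^ℓ, so α_err = S_1/S_0.
  S_0^{−1} = 10^{−1} = 10 (mod 11), so α_err = 7·10 = 70 ≡ 4 = α_3. Error position i = 3.
  Consistency check: S_2/S_1 = 6·8 = 48 ≡ 4 = α_err ✓ (single-error assumption holds).
Step 4: error magnitude e = S_0/v_3 = S_0·∏_{j≠3}(α_3 − α_j) = 10·5 = 50 ≡ 6 (mod 11).
Step 5: correct position 3: c_3 = r_3 − e = 9 − 6 ≡ 3 (mod 11). Hence c = [2, 9, 3, 5, 0].
  Check: interpolating c through the α_i gives m(x) = 6 + 2·x (degree < 2) with m(α_i) = c_i for every i, so c is indeed a codeword.


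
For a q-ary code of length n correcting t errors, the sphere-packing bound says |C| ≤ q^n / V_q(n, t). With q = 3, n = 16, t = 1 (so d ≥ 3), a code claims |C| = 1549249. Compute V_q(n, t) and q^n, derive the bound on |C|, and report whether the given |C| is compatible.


V_q(n, t) = 33, q^n = 43046721, Hamming bound = 1304446, |C| = 1549249 > bound (violated).

Step 1: Compute V_q(n, t) = Σ_{j=0}^1 C(n, j) (q−1)^j.
  j = 0: C(16,0)·(2)^0 = 1·1 = 1.
  j = 1: C(16,1)·(2)^1 = 16·2 = 32.
  V_q(n, t) = 1 + 32 = 33.
Step 2: q^n = 3^16 = 43046721.
Step 3: Hamming bound ⌊q^n / V_q(n,t)⌋ = ⌊43046721/33⌋ = 1304446.
Step 4: Compare |C| = 1549249 to 1304446: violated.
The claimed |C| lies above the Hamming bound, so no 3-ary code of length 16 with d ≥ 3 can have 1549249 codewords.


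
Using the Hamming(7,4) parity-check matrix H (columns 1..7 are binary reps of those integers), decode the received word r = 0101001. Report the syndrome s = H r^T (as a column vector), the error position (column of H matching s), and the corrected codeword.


s = (0, 0, 1)^T, error position = 1, corrected codeword c = 1101001

Compute s = H r^T mod 2 one row at a time:
  s_1 = 1 + 0 + 0 + 1 = 2 ≡ 0 (mod 2).
  s_2 = 1 + 0 + 0 + 1 = 2 ≡ 0 (mod 2).
  s_3 = 0 + 0 + 0 + 1 = 1 ≡ 1 (mod 2).
s = (0, 0, 1)^T — this equals column 1 of H (binary 001), so error is at position 1.
Correct: flip bit 1 of r = 0101001 to get c = 1101001.


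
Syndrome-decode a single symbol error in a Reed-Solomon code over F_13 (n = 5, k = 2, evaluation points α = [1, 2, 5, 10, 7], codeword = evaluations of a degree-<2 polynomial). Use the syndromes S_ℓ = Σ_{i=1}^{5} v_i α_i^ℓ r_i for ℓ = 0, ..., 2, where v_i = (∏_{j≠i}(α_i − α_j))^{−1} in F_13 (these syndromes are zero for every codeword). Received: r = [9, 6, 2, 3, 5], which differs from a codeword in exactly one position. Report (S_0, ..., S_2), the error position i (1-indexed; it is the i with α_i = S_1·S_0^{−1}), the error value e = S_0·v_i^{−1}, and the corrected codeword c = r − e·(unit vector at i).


S = (8, 3, 6), error at position 2, error magnitude e = 2, c = [9, 4, 2, 3, 5].

Step 1: column multipliers v_i = (∏_{j≠i}(α_i − α_j))^{−1} mod 13.
  i = 1 (α = 1): (1−2)(1−5)(1−10)(1−7) = (−1)·(−4)·(−9)·(−6) = 216 ≡ 8, so v_1 = 8^{−1} = 5 (mod 13).
  i = 2 (α = 2): (2−1)(2−5)(2−10)(2−7) = 1·(−3)·(−8)·(−5) = −120 ≡ 10, so v_2 = 10^{−1} = 4 (mod 13).
  i = 3 (α = 5): (5−1)(5−2)(5−10)(5−7) = 4·3·(−5)·(−2) = 120 ≡ 3, so v_3 = 3^{−1} = 9 (mod 13).
  i = 4 (α = 10): (10−1)(10−2)(10−5)(10−7) = 9·8·5·3 = 1080 ≡ 1, so v_4 = 1^{−1} = 1 (mod 13).
  i = 5 (α = 7): (7−1)(7−2)(7−5)(7−10) = 6·5·2·(−3) = −180 ≡ 2, so v_5 = 2^{−1} = 7 (mod 13).
  v = [5, 4, 9, 1, 7].
Step 2: syndromes of r = [9, 6, 2, 3, 5] (all sums mod 13).
  S_0 = Σ v_i r_i = 5·9 + 4·6 + 9·2 + 1·3 + 7·5 = 125 ≡ 8.
  S_1 = Σ v_i α_i r_i = 5·1·9 + 4·2·6 + 9·5·2 + 1·10·3 + 7·7·5 = 458 ≡ 3.
  α_i^2 mod 13 = [1, 4, 12, 9, 10].
  S_2 = Σ v_i α_i^2 r_i = 5·1·9 + 4·4·6 + 9·12·2 + 1·9·3 + 7·10·5 = 734 ≡ 6.
  S = (8, 3, 6) ≠ 0, so r is not a codeword (an error is present).
Step 3: locate the error. For a single error e at position i, S_ℓ = v_i·e·α_i^ℓ, so α_err = S_1/S_0.
  S_0^{−1} = 8^{−1} = 5 (mod 13), so α_err = 3·5 = 15 ≡ 2 = α_2. Error position i = 2.
  Consistency check: S_2/S_1 = 6·9 = 54 ≡ 2 = α_err ✓ (single-error assumption holds).
Step 4: error magnitude e = S_0/v_2 = S_0·∏_{j≠2}(α_2 − α_j) = 8·10 = 80 ≡ 2 (mod 13).
Step 5: correct position 2: c_2 = r_2 − e = 6 − 2 ≡ 4 (mod 13). Hence c = [9, 4, 2, 3, 5].
  Check: interpolating c through the α_i gives m(x) = 1 + 8·x (degree < 2) with m(α_i) = c_i for every i, so c is indeed a codeword.


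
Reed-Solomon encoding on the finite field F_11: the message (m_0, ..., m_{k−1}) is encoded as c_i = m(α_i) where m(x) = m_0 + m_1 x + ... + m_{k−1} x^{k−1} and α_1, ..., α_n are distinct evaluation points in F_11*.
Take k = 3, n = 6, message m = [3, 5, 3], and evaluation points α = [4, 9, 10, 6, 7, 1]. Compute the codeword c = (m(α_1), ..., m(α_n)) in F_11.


c = [5, 5, 1, 9, 9, 0]

Message polynomial: m(x) = 3 + 5·x + 3·x^2 (mod 11).
For each evaluation point α_i, compute m(α_i) mod 11:
  α_1 = 4: Horner steps 3 → 6 → 5, so m(4) = 5.
  α_2 = 9: Horner steps 3 → 10 → 5, so m(9) = 5.
  α_3 = 10: Horner steps 3 → 2 → 1, so m(10) = 1.
  α_4 = 6: Horner steps 3 → 1 → 9, so m(6) = 9.
  α_5 = 7: Horner steps 3 → 4 → 9, so m(7) = 9.
  α_6 = 1: Horner steps 3 → 8 → 0, so m(1) = 0.
Codeword c = [5, 5, 1, 9, 9, 0] ∈ F_11^6.


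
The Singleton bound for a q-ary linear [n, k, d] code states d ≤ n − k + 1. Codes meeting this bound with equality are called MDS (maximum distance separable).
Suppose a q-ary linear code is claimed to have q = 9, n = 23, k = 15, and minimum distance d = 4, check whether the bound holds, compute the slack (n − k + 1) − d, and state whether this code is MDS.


Singleton RHS = n − k + 1 = 9, slack = 5, bound satisfied, not MDS.

Singleton bound: d ≤ n − k + 1.
Here n = 23, k = 15, so n − k + 1 = 9.
Given d = 4, check d ≤ 9: YES.
Slack = (n − k + 1) − d = 5.
The code is NOT MDS (slack = 5 > 0).
Description: the claimed parameters are [23, 15, 4]_9; such a code would be non-MDS.


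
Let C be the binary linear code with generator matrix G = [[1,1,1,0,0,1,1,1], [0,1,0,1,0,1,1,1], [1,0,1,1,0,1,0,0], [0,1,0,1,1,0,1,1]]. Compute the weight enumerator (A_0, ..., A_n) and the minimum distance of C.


Weight distribution: A_0 = 1, A_1 = 2, A_2 = 1, A_3 = 1, A_4 = 3, A_5 = 4, A_6 = 3, A_7 = 1. Minimum distance d = 1.

Enumerate all 2^4 = 16 messages m ∈ F_2^4.
For each, compute codeword c = mG in F_2^8, then tally its weight.
  m = 0000 → c = 00000000, weight = 0.
  m = 1000 → c = 11100111, weight = 6.
  m = 0100 → c = 01010111, weight = 5.
  m = 1100 → c = 10110000, weight = 3.
  m = 0010 → c = 10110100, weight = 4.
  m = 1010 → c = 01010011, weight = 4.
  m = 0110 → c = 11100011, weight = 5.
  m = 1110 → c = 00000100, weight = 1.
  m = 0001 → c = 01011011, weight = 5.
  m = 1001 → c = 10111100, weight = 5.
  m = 0101 → c = 00001100, weight = 2.
  m = 1101 → c = 11101011, weight = 6.
  m = 0011 → c = 11101111, weight = 7.
  m = 1011 → c = 00001000, weight = 1.
  m = 0111 → c = 10111000, weight = 4.
  m = 1111 → c = 01011111, weight = 6.
Tally weights:
  weight 0: 1 codewords.
  weight 1: 2 codewords.
  weight 2: 1 codewords.
  weight 3: 1 codewords.
  weight 4: 3 codewords.
  weight 5: 4 codewords.
  weight 6: 3 codewords.
  weight 7: 1 codewords.
Minimum distance d = smallest w > 0 with A_w > 0 = 1.
Sanity: Σ A_w = 16 = 2^4 = 16 ✓.


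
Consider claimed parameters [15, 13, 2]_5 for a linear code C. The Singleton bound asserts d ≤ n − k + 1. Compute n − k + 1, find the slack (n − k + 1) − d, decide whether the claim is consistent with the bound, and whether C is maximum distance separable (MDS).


Singleton RHS = n − k + 1 = 3, slack = 1, bound satisfied, not MDS.

Singleton bound: d ≤ n − k + 1.
Here n = 15, k = 13, so n − k + 1 = 3.
Given d = 2, check d ≤ 3: YES.
Slack = (n − k + 1) − d = 1.
The code is NOT MDS (slack = 1 > 0).
Description: the claimed parameters are [15, 13, 2]_5; such a code would be non-MDS.


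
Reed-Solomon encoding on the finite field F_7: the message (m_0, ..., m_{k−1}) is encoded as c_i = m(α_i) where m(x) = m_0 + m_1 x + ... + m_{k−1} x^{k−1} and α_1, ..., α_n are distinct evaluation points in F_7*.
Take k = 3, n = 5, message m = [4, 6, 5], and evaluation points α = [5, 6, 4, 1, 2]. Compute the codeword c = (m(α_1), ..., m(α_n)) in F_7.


c = [5, 3, 3, 1, 1]

Message polynomial: m(x) = 4 + 6·x + 5·x^2 (mod 7).
For each evaluation point α_i, compute m(α_i) mod 7:
  α_1 = 5: Horner steps 5 → 3 → 5, so m(5) = 5.
  α_2 = 6: Horner steps 5 → 1 → 3, so m(6) = 3.
  α_3 = 4: Horner steps 5 → 5 → 3, so m(4) = 3.
  α_4 = 1: Horner steps 5 → 4 → 1, so m(1) = 1.
  α_5 = 2: Horner steps 5 → 2 → 1, so m(2) = 1.
Codeword c = [5, 3, 3, 1, 1] ∈ F_7^5.


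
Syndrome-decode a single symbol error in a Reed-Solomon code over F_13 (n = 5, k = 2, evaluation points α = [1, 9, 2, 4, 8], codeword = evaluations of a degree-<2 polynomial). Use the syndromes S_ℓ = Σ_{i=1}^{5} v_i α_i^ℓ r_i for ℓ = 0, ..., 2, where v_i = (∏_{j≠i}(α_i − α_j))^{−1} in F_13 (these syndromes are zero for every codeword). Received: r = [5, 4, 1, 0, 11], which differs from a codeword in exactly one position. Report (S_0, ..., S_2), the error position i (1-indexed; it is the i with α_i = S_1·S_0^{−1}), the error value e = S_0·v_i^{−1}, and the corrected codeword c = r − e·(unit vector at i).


S = (3, 3, 3), error at position 1, error magnitude e = 10, c = [8, 4, 1, 0, 11].

Step 1: column multipliers v_i = (∏_{j≠i}(α_i − α_j))^{−1} mod 13.
  i = 1 (α = 1): (1−9)(1−2)(1−4)(1−8) = (−8)·(−1)·(−3)·(−7) = 168 ≡ 12, so v_1 = 12^{−1} = 12 (mod 13).
  i = 2 (α = 9): (9−1)(9−2)(9−4)(9−8) = 8·7·5·1 = 280 ≡ 7, so v_2 = 7^{−1} = 2 (mod 13).
  i = 3 (α = 2): (2−1)(2−9)(2−4)(2−8) = 1·(−7)·(−2)·(−6) = −84 ≡ 7, so v_3 = 7^{−1} = 2 (mod 13).
  i = 4 (α = 4): (4−1)(4−9)(4−2)(4−8) = 3·(−5)·2·(−4) = 120 ≡ 3, so v_4 = 3^{−1} = 9 (mod 13).
  i = 5 (α = 8): (8−1)(8−9)(8−2)(8−4) = 7·(−1)·6·4 = −168 ≡ 1, so v_5 = 1^{−1} = 1 (mod 13).
  v = [12, 2, 2, 9, 1].
Step 2: syndromes of r = [5, 4, 1, 0, 11] (all sums mod 13).
  S_0 = Σ v_i r_i = 12·5 + 2·4 + 2·1 + 9·0 + 1·11 = 81 ≡ 3.
  S_1 = Σ v_i α_i r_i = 12·1·5 + 2·9·4 + 2·2·1 + 9·4·0 + 1·8·11 = 224 ≡ 3.
  α_i^2 mod 13 = [1, 3, 4, 3, 12].
  S_2 = Σ v_i α_i^2 r_i = 12·1·5 + 2·3·4 + 2·4·1 + 9·3·0 + 1·12·11 = 224 ≡ 3.
  S = (3, 3, 3) ≠ 0, so r is not a codeword (an error is present).
Step 3: locate the error. For a single error e at position i, S_ℓ = v_i·e·α_i^ℓ, so α_err = S_1/S_0.
  S_0^{−1} = 3^{−1} = 9 (mod 13), so α_err = 3·9 = 27 ≡ 1 = α_1. Error position i = 1.
  Consistency check: S_2/S_1 = 3·9 = 27 ≡ 1 = α_err ✓ (single-error assumption holds).
Step 4: error magnitude e = S_0/v_1 = S_0·∏_{j≠1}(α_1 − α_j) = 3·12 = 36 ≡ 10 (mod 13).
Step 5: correct position 1: c_1 = r_1 − e = 5 − 10 ≡ 8 (mod 13). Hence c = [8, 4, 1, 0, 11].
  Check: interpolating c through the α_i gives m(x) = 2 + 6·x (degree < 2) with m(α_i) = c_i for every i, so c is indeed a codeword.


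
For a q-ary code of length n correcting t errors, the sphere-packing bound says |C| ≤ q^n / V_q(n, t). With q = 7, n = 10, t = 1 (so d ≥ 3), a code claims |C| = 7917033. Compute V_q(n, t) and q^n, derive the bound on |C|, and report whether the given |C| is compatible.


V_q(n, t) = 61, q^n = 282475249, Hamming bound = 4630741, |C| = 7917033 > bound (violated).

Step 1: Compute V_q(n, t) = Σ_{j=0}^1 C(n, j) (q−1)^j.
  j = 0: C(10,0)·(6)^0 = 1·1 = 1.
  j = 1: C(10,1)·(6)^1 = 10·6 = 60.
  V_q(n, t) = 1 + 60 = 61.
Step 2: q^n = 7^10 = 282475249.
Step 3: Hamming bound ⌊q^n / V_q(n,t)⌋ = ⌊282475249/61⌋ = 4630741.
Step 4: Compare |C| = 7917033 to 4630741: violated.
The claimed |C| lies above the Hamming bound, so no 7-ary code of length 10 with d ≥ 3 can have 7917033 codewords.


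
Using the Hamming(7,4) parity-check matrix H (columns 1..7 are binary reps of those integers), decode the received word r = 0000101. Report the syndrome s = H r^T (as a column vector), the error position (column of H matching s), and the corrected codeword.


s = (0, 1, 0)^T, error position = 2, corrected codeword c = 0100101

Compute s = H r^T mod 2 one row at a time:
  s_1 = 0 + 1 + 0 + 1 = 2 ≡ 0 (mod 2).
  s_2 = 0 + 0 + 0 + 1 = 1 ≡ 1 (mod 2).
  s_3 = 0 + 0 + 1 + 1 = 2 ≡ 0 (mod 2).
s = (0, 1, 0)^T — this equals column 2 of H (binary 010), so error is at position 2.
Correct: flip bit 2 of r = 0000101 to get c = 0100101.


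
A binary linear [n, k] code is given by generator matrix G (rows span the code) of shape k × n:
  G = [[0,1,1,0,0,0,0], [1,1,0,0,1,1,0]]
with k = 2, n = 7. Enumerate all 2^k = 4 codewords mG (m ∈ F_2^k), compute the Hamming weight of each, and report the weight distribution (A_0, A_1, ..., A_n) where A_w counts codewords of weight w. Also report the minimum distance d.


Weight distribution: A_0 = 1, A_2 = 1, A_4 = 2. Minimum distance d = 2.

Enumerate all 2^2 = 4 messages m ∈ F_2^2.
For each, compute codeword c = mG in F_2^7, then tally its weight.
  m = 00 → c = 0000000, weight = 0.
  m = 10 → c = 0110000, weight = 2.
  m = 01 → c = 1100110, weight = 4.
  m = 11 → c = 1010110, weight = 4.
Tally weights:
  weight 0: 1 codewords.
  weight 2: 1 codewords.
  weight 4: 2 codewords.
Minimum distance d = smallest w > 0 with A_w > 0 = 2.
Sanity: Σ A_w = 4 = 2^2 = 4 ✓.


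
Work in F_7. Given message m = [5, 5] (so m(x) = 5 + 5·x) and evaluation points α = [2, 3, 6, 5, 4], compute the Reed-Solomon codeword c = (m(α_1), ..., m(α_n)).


c = [1, 6, 0, 2, 4]

Message polynomial: m(x) = 5 + 5·x (mod 7).
For each evaluation point α_i, compute m(α_i) mod 7:
  α_1 = 2: Horner steps 5 → 1, so m(2) = 1.
  α_2 = 3: Horner steps 5 → 6, so m(3) = 6.
  α_3 = 6: Horner steps 5 → 0, so m(6) = 0.
  α_4 = 5: Horner steps 5 → 2, so m(5) = 2.
  α_5 = 4: Horner steps 5 → 4, so m(4) = 4.
Codeword c = [1, 6, 0, 2, 4] ∈ F_7^5.


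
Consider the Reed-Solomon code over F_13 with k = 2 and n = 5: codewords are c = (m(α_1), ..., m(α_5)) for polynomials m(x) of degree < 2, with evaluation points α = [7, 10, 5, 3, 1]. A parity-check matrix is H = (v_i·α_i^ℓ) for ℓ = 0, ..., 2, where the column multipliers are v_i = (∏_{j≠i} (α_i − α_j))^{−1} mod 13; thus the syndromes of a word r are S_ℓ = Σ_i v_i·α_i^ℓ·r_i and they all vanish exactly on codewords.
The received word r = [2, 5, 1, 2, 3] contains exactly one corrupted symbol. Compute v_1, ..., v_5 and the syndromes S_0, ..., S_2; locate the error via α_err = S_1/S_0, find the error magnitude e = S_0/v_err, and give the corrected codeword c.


S = (11, 12, 6), error at position 1, error magnitude e = 2, c = [0, 5, 1, 2, 3].

Step 1: column multipliers v_i = (∏_{j≠i}(α_i − α_j))^{−1} mod 13.
  i = 1 (α = 7): (7−10)(7−5)(7−3)(7−1) = (−3)·2·4·6 = −144 ≡ 12, so v_1 = 12^{−1} = 12 (mod 13).
  i = 2 (α = 10): (10−7)(10−5)(10−3)(10−1) = 3·5·7·9 = 945 ≡ 9, so v_2 = 9^{−1} = 3 (mod 13).
  i = 3 (α = 5): (5−7)(5−10)(5−3)(5−1) = (−2)·(−5)·2·4 = 80 ≡ 2, so v_3 = 2^{−1} = 7 (mod 13).
  i = 4 (α = 3): (3−7)(3−10)(3−5)(3−1) = (−4)·(−7)·(−2)·2 = −112 ≡ 5, so v_4 = 5^{−1} = 8 (mod 13).
  i = 5 (α = 1): (1−7)(1−10)(1−5)(1−3) = (−6)·(−9)·(−4)·(−2) = 432 ≡ 3, so v_5 = 3^{−1} = 9 (mod 13).
  v = [12, 3, 7, 8, 9].
Step 2: syndromes of r = [2, 5, 1, 2, 3] (all sums mod 13).
  S_0 = Σ v_i r_i = 12·2 + 3·5 + 7·1 + 8·2 + 9·3 = 89 ≡ 11.
  S_1 = Σ v_i α_i r_i = 12·7·2 + 3·10·5 + 7·5·1 + 8·3·2 + 9·1·3 = 428 ≡ 12.
  α_i^2 mod 13 = [10, 9, 12, 9, 1].
  S_2 = Σ v_i α_i^2 r_i = 12·10·2 + 3·9·5 + 7·12·1 + 8·9·2 + 9·1·3 = 630 ≡ 6.
  S = (11, 12, 6) ≠ 0, so r is not a codeword (an error is present).
Step 3: locate the error. For a single error e at position i, S_ℓ = v_i·e·α_i^ℓ, so α_err = S_1/S_0.
  S_0^{−1} = 11^{−1} = 6 (mod 13), so α_err = 12·6 = 72 ≡ 7 = α_1. Error position i = 1.
  Consistency check: S_2/S_1 = 6·12 = 72 ≡ 7 = α_err ✓ (single-error assumption holds).
Step 4: error magnitude e = S_0/v_1 = S_0·∏_{j≠1}(α_1 − α_j) = 11·12 = 132 ≡ 2 (mod 13).
Step 5: correct position 1: c_1 = r_1 − e = 2 − 2 ≡ 0 (mod 13). Hence c = [0, 5, 1, 2, 3].
  Check: interpolating c through the α_i gives m(x) = 10 + 6·x (degree < 2) with m(α_i) = c_i for every i, so c is indeed a codeword.


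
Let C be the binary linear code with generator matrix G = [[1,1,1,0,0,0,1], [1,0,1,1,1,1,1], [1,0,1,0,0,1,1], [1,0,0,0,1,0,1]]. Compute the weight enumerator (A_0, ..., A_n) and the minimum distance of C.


Weight distribution: A_0 = 1, A_2 = 2, A_3 = 6, A_4 = 3, A_5 = 2, A_6 = 2. Minimum distance d = 2.

Enumerate all 2^4 = 16 messages m ∈ F_2^4.
For each, compute codeword c = mG in F_2^7, then tally its weight.
  m = 0000 → c = 0000000, weight = 0.
  m = 1000 → c = 1110001, weight = 4.
  m = 0100 → c = 1011111, weight = 6.
  m = 1100 → c = 0101110, weight = 4.
  m = 0010 → c = 1010011, weight = 4.
  m = 1010 → c = 0100010, weight = 2.
  m = 0110 → c = 0001100, weight = 2.
  m = 1110 → c = 1111101, weight = 6.
  m = 0001 → c = 1000101, weight = 3.
  m = 1001 → c = 0110100, weight = 3.
  m = 0101 → c = 0011010, weight = 3.
  m = 1101 → c = 1101011, weight = 5.
  m = 0011 → c = 0010110, weight = 3.
  m = 1011 → c = 1100111, weight = 5.
  m = 0111 → c = 1001001, weight = 3.
  m = 1111 → c = 0111000, weight = 3.
Tally weights:
  weight 0: 1 codewords.
  weight 2: 2 codewords.
  weight 3: 6 codewords.
  weight 4: 3 codewords.
  weight 5: 2 codewords.
  weight 6: 2 codewords.
Minimum distance d = smallest w > 0 with A_w > 0 = 2.
Sanity: Σ A_w = 16 = 2^4 = 16 ✓.


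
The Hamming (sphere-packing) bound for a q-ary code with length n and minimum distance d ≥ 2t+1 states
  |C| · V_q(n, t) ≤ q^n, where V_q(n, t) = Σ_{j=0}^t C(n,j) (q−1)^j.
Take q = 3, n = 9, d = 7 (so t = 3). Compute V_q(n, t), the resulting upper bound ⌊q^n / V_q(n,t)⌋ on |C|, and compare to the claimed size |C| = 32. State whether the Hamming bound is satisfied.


V_q(n, t) = 835, q^n = 19683, Hamming bound = 23, |C| = 32 > bound (violated).

Step 1: Compute V_q(n, t) = Σ_{j=0}^3 C(n, j) (q−1)^j.
  j = 0: C(9,0)·(2)^0 = 1·1 = 1.
  j = 1: C(9,1)·(2)^1 = 9·2 = 18.
  j = 2: C(9,2)·(2)^2 = 36·4 = 144.
  j = 3: C(9,3)·(2)^3 = 84·8 = 672.
  V_q(n, t) = 1 + 18 + 144 + 672 = 835.
Step 2: q^n = 3^9 = 19683.
Step 3: Hamming bound ⌊q^n / V_q(n,t)⌋ = ⌊19683/835⌋ = 23.
Step 4: Compare |C| = 32 to 23: violated.
The claimed |C| lies above the Hamming bound, so no 3-ary code of length 9 with d ≥ 7 can have 32 codewords.


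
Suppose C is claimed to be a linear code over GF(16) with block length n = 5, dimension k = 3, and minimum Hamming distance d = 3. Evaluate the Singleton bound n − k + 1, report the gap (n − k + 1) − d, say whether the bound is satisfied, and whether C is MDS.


Singleton RHS = n − k + 1 = 3, slack = 0, bound satisfied, MDS.

Singleton bound: d ≤ n − k + 1.
Here n = 5, k = 3, so n − k + 1 = 3.
Given d = 3, check d ≤ 3: YES.
Slack = (n − k + 1) − d = 0.
The code is MDS (slack = 0).
Description: the claimed parameters are [5, 3, 3]_16; such a code would be MDS (meets Singleton bound).


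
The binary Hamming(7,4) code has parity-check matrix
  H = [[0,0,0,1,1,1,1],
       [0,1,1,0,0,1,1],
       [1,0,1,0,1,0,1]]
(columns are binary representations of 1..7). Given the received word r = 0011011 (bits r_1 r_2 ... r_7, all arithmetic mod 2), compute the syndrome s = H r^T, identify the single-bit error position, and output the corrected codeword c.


s = (1, 1, 0)^T, error position = 6, corrected codeword c = 0011001

Compute s = H r^T mod 2 one row at a time:
  s_1 = 1 + 0 + 1 + 1 = 3 ≡ 1 (mod 2).
  s_2 = 0 + 1 + 1 + 1 = 3 ≡ 1 (mod 2).
  s_3 = 0 + 1 + 0 + 1 = 2 ≡ 0 (mod 2).
s = (1, 1, 0)^T — this equals column 6 of H (binary 110), so error is at position 6.
Correct: flip bit 6 of r = 0011011 to get c = 0011001.


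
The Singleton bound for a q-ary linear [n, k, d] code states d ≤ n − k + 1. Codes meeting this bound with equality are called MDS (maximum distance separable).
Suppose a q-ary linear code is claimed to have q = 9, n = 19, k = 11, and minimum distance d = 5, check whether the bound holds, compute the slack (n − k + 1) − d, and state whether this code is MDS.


Singleton RHS = n − k + 1 = 9, slack = 4, bound satisfied, not MDS.

Singleton bound: d ≤ n − k + 1.
Here n = 19, k = 11, so n − k + 1 = 9.
Given d = 5, check d ≤ 9: YES.
Slack = (n − k + 1) − d = 4.
The code is NOT MDS (slack = 4 > 0).
Description: the claimed parameters are [19, 11, 5]_9; such a code would be non-MDS.
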